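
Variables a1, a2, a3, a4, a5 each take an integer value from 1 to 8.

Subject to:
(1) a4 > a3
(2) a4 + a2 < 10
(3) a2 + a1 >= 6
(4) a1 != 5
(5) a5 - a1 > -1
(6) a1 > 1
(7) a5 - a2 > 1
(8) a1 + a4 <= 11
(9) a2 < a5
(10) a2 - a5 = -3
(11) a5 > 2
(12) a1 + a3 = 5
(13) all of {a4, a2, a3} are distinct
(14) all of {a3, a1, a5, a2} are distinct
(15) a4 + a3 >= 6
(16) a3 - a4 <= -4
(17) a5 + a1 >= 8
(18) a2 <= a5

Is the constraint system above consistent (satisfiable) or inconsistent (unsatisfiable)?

Satisfiable

The assignment a1 = 4, a2 = 3, a3 = 1, a4 = 6, a5 = 6 works:
  constraint 2 holds since a4 + a2 = 9.
  constraint 3 holds since a2 + a1 = 7.
The rest check out directly.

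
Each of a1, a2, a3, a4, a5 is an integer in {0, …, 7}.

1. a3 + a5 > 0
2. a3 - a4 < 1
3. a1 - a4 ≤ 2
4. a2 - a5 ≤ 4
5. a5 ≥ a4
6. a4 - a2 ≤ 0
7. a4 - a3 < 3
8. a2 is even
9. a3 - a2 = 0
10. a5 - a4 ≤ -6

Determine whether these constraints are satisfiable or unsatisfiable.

Constraints 4, 6, and 10 give a5 − a2 ≥ -4, a2 − a4 ≥ 0, a4 − a5 ≥ 6.
Adding all 3 inequalities: the left sides telescope to 0, and the right sides sum to (-4) + 0 + 6 = 2. So 0 ≥ 2, which is false.

Unsatisfiable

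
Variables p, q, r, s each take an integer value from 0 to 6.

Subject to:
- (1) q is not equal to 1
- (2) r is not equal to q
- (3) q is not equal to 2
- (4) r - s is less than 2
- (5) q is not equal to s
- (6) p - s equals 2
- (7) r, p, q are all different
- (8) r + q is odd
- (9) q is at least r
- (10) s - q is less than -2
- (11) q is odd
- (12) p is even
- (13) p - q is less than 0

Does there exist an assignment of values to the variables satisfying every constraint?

Satisfiable

Try p = 2, q = 5, r = 0, s = 0.
Check constraint 4: r - s = 0; constraint 6: p - s = 2; constraint 10: s - q = -5. The remaining constraints are straightforward to verify.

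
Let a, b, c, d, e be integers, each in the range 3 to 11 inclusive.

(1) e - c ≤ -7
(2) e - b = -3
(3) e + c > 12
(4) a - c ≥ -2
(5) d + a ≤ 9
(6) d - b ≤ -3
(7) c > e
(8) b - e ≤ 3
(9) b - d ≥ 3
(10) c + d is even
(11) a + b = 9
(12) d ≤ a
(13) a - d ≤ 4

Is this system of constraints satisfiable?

Unsatisfiable

Constraints 1, 4, 6, 8, and 13 give d − a ≥ -4, a − c ≥ -2, c − e ≥ 7, e − b ≥ -3, b − d ≥ 3.
Adding all 5 inequalities: the left sides telescope to 0, and the right sides sum to (-4) + (-2) + 7 + (-3) + 3 = 1. So 0 ≥ 1, which is false.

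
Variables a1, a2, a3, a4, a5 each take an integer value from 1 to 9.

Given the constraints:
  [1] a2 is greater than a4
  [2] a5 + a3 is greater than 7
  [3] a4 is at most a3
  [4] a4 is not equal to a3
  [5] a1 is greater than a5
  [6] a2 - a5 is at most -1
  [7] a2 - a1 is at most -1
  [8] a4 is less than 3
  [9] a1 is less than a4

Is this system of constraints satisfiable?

Constraints 1, 5, 6, and 9 give a2 < a5, a5 < a1, a1 < a4, a4 < a2. Chaining: a2 < a5 < a1 < a4 < a2, which forces a2 < a2 — impossible.

Unsatisfiable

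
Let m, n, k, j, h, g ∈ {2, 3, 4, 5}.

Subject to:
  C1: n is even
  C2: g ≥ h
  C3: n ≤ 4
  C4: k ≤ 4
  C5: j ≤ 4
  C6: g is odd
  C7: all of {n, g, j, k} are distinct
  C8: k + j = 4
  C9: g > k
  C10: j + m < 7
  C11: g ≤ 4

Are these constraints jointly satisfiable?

Unsatisfiable

Constraints 3, 4, 5, and 11 confine each of n, g, j, k to the 3 values {2, …, 4} (the domain already gives each ≥ 2).
Constraint 7 requires all 4 of them to be distinct, but only 3 values are available — impossible by the pigeonhole principle.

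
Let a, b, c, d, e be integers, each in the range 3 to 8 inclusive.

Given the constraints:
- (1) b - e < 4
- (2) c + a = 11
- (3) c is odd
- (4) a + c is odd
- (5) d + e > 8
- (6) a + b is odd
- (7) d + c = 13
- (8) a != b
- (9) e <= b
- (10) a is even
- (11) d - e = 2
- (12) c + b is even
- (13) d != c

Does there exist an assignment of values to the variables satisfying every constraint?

Satisfiable

The assignment a = 4, b = 7, c = 7, d = 6, e = 4 works:
  constraint 1 holds since b - e = 3.
  constraint 2 holds since c + a = 11.
The rest check out directly.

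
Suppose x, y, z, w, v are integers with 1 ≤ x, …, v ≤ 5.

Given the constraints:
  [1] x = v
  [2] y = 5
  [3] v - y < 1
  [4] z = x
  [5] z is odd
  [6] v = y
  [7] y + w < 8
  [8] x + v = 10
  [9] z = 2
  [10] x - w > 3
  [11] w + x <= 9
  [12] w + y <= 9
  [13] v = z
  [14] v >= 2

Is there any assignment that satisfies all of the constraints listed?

Unsatisfiable

Constraint 9 fixes z = 2 and constraint 2 fixes y = 5. Constraints 1, 4, and 6 give z = x = v = y, so z = y. But 2 ≠ 5 — contradiction.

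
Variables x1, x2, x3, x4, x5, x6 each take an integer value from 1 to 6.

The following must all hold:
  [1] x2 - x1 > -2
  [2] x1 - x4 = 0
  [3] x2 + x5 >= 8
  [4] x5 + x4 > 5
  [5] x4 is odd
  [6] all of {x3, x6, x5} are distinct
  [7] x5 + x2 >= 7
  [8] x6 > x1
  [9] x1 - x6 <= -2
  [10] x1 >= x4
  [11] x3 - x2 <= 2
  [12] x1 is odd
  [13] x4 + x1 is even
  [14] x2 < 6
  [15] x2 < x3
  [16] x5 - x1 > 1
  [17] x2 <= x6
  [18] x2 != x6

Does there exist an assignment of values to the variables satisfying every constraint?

Satisfiable

The assignment x1 = 3, x2 = 3, x3 = 4, x4 = 3, x5 = 5, x6 = 6 works:
  constraint 1 holds since x2 - x1 = 0.
  constraint 2 holds since x1 - x4 = 0.
The rest check out directly.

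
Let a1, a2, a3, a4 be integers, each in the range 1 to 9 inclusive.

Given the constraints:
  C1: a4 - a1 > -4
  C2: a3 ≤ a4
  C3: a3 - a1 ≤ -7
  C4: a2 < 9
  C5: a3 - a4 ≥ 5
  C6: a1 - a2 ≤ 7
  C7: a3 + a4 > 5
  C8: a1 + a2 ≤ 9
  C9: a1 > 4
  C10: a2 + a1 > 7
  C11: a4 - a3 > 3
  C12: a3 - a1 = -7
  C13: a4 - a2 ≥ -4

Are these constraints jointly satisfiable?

Constraints 3, 5, 6, and 13 give a3 − a4 ≥ 5, a4 − a2 ≥ -4, a2 − a1 ≥ -7, a1 − a3 ≥ 7.
Adding all 4 inequalities: the left sides telescope to 0, and the right sides sum to 5 + (-4) + (-7) + 7 = 1. So 0 ≥ 1, which is false.

Unsatisfiable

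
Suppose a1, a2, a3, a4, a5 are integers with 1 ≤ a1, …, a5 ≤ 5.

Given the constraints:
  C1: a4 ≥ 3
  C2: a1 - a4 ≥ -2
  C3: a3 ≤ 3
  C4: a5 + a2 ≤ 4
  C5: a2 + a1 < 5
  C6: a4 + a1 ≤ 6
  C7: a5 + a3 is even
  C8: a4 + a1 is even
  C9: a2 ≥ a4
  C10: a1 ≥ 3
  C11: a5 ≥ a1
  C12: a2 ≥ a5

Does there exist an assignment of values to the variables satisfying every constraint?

From constraints 10 and 11: a5 ≥ a1 ≥ 3. From constraints 1 and 9: a2 ≥ a4 ≥ 3. Hence a5 + a2 ≥ 6. But constraint 4 requires a5 + a2 ≤ 4, and 4 < 6. Contradiction.

Unsatisfiable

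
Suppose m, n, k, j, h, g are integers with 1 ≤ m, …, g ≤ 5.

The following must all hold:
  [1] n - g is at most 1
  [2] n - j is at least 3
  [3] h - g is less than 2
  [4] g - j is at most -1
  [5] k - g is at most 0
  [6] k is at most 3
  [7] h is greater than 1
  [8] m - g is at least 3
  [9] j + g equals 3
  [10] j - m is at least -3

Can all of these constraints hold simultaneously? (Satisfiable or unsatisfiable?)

Constraints 1, 2, 8, and 10 give n − j ≥ 3, j − m ≥ -3, m − g ≥ 3, g − n ≥ -1.
Adding all 4 inequalities: the left sides telescope to 0, and the right sides sum to 3 + (-3) + 3 + (-1) = 2. So 0 ≥ 2, which is false.

Unsatisfiable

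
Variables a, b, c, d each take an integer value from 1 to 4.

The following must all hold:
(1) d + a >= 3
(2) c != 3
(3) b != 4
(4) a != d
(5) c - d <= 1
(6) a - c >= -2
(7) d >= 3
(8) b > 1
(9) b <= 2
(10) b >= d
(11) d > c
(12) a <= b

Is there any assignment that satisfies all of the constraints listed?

From constraint 7: d ≥ 3. From constraints 9 and 10: d ≤ b and b ≤ 2, so d ≤ 2. But 2 < 3, so no value of d works.

Unsatisfiable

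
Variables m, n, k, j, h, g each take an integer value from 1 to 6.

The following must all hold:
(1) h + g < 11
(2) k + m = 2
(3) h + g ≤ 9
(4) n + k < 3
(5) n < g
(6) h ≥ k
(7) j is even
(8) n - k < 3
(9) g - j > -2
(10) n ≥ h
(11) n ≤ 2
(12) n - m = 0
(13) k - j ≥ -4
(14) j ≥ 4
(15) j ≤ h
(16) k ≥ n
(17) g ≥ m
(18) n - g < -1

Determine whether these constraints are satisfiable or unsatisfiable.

Unsatisfiable

From constraints 14 and 15: h ≥ j and j ≥ 4, so h ≥ 4. From constraints 10 and 11: h ≤ n and n ≤ 2, so h ≤ 2. But 2 < 4, so no value of h works.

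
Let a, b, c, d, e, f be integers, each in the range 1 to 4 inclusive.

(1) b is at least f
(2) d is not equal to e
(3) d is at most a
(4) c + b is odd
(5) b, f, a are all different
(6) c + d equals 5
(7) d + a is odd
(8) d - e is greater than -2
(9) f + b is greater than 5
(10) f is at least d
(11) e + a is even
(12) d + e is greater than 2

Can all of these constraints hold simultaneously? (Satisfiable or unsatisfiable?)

Take a = 3, b = 4, c = 3, d = 2, e = 3, f = 2. Then constraint 6: c + d = 5; constraint 8: d - e = -1; constraint 9: f + b = 6, and every other listed constraint is also met.

Satisfiable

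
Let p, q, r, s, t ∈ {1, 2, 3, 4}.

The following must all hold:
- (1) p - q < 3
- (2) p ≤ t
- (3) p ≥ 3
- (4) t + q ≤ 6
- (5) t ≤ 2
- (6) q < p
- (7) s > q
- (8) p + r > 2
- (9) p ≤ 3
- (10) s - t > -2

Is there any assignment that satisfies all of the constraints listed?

Unsatisfiable

From constraints 2 and 3: t ≥ p and p ≥ 3, so t ≥ 3. From constraint 5: t ≤ 2. But 2 < 3, so no value of t works.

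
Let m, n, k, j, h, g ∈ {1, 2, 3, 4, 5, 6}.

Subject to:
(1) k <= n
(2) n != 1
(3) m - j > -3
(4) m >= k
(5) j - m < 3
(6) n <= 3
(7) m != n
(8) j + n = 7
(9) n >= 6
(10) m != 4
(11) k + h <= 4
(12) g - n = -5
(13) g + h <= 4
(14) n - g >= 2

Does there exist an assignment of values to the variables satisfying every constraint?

Unsatisfiable

From constraint 9: n ≥ 6. From constraint 6: n ≤ 3. But 3 < 6, so no value of n works.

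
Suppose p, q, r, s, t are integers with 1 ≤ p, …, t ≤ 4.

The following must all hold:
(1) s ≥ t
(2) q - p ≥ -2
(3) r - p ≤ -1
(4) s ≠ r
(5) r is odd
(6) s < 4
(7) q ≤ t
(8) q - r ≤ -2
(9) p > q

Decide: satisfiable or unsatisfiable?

Unsatisfiable

Constraints 2, 3, and 8 give p − r ≥ 1, r − q ≥ 2, q − p ≥ -2.
Adding all 3 inequalities: the left sides telescope to 0, and the right sides sum to 1 + 2 + (-2) = 1. So 0 ≥ 1, which is false.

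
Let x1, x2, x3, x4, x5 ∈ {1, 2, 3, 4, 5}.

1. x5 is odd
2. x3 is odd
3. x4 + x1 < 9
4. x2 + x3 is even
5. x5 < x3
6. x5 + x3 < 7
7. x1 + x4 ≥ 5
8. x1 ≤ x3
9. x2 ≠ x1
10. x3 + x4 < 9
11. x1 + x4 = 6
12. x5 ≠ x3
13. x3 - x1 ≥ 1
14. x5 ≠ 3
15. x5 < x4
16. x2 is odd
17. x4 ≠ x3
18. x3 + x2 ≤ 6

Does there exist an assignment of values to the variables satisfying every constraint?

One satisfying assignment is x1 = 1, x2 = 3, x3 = 3, x4 = 5, x5 = 1.
For the less obvious constraints — constraint 3: x4 + x1 = 6; constraint 6: x5 + x3 = 4 — and the others hold by inspection.

Satisfiable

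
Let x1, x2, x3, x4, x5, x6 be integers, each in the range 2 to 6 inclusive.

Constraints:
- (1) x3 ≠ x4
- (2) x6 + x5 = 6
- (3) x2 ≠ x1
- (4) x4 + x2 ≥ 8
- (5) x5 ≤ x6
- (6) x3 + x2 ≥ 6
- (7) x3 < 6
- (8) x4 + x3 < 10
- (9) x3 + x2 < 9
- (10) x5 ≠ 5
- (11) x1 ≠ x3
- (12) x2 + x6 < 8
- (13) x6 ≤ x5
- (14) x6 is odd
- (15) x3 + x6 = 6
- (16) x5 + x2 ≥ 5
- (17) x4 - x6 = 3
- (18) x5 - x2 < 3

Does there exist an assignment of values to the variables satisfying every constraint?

Satisfiable

One satisfying assignment is x1 = 6, x2 = 3, x3 = 3, x4 = 6, x5 = 3, x6 = 3.
For the less obvious constraints — constraint 2: x6 + x5 = 6; constraint 4: x4 + x2 = 9 — and the others hold by inspection.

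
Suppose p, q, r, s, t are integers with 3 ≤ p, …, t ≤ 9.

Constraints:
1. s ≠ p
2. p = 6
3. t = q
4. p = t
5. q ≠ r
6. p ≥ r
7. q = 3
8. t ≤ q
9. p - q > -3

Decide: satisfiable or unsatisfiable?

Unsatisfiable

Constraint 2 fixes p = 6 and constraint 7 fixes q = 3. Constraints 3 and 4 give p = t = q, so p = q. But 6 ≠ 3 — contradiction.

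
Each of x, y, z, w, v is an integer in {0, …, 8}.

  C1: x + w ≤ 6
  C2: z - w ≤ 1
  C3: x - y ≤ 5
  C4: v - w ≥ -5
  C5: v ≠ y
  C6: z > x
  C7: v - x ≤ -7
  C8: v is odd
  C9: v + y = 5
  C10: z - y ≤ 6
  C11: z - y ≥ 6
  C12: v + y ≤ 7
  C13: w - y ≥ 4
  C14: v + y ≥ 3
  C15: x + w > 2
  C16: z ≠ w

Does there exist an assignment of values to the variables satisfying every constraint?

Unsatisfiable

Constraints 2, 3, 4, 7, and 11 give y − x ≥ -5, x − v ≥ 7, v − w ≥ -5, w − z ≥ -1, z − y ≥ 6.
Adding all 5 inequalities: the left sides telescope to 0, and the right sides sum to (-5) + 7 + (-5) + (-1) + 6 = 2. So 0 ≥ 2, which is false.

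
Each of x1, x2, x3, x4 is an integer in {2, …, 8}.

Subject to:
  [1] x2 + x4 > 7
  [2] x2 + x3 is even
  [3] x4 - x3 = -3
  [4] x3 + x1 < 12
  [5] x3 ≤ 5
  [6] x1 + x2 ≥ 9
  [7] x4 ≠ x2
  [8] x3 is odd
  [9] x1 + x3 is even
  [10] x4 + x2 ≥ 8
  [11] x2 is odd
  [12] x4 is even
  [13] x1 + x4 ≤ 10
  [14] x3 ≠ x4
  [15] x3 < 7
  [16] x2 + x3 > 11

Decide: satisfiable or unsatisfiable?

The assignment x1 = 5, x2 = 7, x3 = 5, x4 = 2 works:
  constraint 1 holds since x2 + x4 = 9.
  constraint 3 holds since x4 - x3 = -3.
  constraint 4 holds since x3 + x1 = 10.
The rest check out directly.

Satisfiable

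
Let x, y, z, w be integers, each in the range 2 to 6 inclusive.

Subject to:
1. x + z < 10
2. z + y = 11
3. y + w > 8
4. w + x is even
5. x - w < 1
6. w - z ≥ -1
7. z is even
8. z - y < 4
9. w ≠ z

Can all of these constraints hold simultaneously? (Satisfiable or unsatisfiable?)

Satisfiable

One satisfying assignment is x = 3, y = 5, z = 6, w = 5.
For the less obvious constraints — constraint 1: x + z = 9; constraint 2: z + y = 11; constraint 3: y + w = 10 — and the others hold by inspection.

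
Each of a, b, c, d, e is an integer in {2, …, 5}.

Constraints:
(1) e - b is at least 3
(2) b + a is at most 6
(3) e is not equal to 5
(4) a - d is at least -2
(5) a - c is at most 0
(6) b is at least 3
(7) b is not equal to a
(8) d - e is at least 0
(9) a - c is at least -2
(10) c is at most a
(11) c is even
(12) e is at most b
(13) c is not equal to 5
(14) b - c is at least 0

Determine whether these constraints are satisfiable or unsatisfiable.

Unsatisfiable

Constraints 1, 4, 5, 8, and 14 give b − c ≥ 0, c − a ≥ 0, a − d ≥ -2, d − e ≥ 0, e − b ≥ 3.
Adding all 5 inequalities: the left sides telescope to 0, and the right sides sum to 0 + 0 + (-2) + 0 + 3 = 1. So 0 ≥ 1, which is false.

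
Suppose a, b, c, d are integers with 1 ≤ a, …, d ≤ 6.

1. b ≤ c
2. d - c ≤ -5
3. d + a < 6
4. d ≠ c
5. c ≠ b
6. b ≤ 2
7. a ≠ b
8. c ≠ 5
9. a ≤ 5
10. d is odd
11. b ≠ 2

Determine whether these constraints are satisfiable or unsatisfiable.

Setting (a, b, c, d) = (2, 1, 6, 1) satisfies everything: constraint 2: d - c = -5; constraint 3: d + a = 3, and the others follow.

Satisfiable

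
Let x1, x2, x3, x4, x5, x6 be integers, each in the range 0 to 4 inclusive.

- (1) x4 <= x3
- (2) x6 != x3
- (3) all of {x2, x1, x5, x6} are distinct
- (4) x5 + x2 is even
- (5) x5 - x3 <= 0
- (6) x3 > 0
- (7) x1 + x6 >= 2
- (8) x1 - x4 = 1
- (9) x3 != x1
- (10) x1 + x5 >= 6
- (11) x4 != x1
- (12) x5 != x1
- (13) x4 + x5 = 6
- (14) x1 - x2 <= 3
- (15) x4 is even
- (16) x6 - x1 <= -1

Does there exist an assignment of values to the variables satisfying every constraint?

Satisfiable

Take x1 = 3, x2 = 0, x3 = 4, x4 = 2, x5 = 4, x6 = 1. Then constraint 5: x5 - x3 = 0; constraint 7: x1 + x6 = 4, and every other listed constraint is also met.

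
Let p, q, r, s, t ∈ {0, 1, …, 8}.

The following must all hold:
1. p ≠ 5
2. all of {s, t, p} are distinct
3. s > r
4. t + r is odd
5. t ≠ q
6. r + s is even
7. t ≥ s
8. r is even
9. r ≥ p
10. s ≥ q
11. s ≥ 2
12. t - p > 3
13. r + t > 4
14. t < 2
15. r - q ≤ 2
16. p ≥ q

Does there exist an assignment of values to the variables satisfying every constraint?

From constraints 7 and 11: t ≥ s and s ≥ 2, so t ≥ 2. From constraint 14: t ≤ 1. But 1 < 2, so no value of t works.

Unsatisfiable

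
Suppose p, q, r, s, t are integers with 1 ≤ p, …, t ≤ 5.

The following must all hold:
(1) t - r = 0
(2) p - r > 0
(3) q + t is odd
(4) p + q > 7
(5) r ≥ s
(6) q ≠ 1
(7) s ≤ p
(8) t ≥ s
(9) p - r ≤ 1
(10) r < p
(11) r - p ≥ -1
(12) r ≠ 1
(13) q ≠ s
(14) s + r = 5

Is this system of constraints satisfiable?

The assignment p = 5, q = 5, r = 4, s = 1, t = 4 works:
  constraint 1 holds since t - r = 0.
  constraint 2 holds since p - r = 1.
  constraint 4 holds since p + q = 10.
The rest check out directly.

Satisfiable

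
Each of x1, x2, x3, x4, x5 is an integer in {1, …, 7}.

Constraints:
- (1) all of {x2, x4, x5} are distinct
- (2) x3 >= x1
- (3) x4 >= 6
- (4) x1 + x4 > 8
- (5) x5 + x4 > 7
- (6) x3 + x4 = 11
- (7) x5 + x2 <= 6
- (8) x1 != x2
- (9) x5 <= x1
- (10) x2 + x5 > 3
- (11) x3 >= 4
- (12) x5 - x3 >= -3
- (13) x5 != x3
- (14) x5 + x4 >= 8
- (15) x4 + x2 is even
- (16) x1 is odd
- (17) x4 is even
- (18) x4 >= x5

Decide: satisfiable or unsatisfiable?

Satisfiable

The assignment x1 = 5, x2 = 4, x3 = 5, x4 = 6, x5 = 2 works:
  constraint 4 holds since x1 + x4 = 11.
  constraint 5 holds since x5 + x4 = 8.
  constraint 6 holds since x3 + x4 = 11.
The rest check out directly.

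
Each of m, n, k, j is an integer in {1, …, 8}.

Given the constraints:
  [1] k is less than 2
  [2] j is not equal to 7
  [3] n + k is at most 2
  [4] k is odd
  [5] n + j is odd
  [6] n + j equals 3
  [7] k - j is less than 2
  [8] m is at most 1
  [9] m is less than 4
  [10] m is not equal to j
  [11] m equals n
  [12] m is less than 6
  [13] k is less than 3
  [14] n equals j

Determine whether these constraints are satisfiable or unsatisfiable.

Unsatisfiable

From constraints 11 and 14, m = n = j, so m = j. But constraint 10 says m ≠ j. Contradiction.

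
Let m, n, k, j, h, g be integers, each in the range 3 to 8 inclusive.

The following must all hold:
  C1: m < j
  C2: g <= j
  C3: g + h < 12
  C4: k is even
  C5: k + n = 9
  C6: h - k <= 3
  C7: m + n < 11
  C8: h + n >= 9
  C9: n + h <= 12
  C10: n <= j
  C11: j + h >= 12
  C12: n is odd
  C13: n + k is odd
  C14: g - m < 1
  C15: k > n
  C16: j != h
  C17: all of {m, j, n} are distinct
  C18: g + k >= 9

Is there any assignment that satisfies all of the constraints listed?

One satisfying assignment is m = 6, n = 3, k = 6, j = 7, h = 6, g = 4.
For the less obvious constraints — constraint 3: g + h = 10; constraint 5: k + n = 9; constraint 6: h - k = 0 — and the others hold by inspection.

Satisfiable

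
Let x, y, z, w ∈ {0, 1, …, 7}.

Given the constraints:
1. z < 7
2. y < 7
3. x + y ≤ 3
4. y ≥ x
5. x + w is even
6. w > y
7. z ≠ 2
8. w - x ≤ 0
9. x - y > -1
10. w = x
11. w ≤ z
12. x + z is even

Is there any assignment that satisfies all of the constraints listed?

Unsatisfiable

Constraints 4, 6, and 8 give x ≤ y, y < w, w ≤ x. Chaining: x ≤ y < w ≤ x, which forces x < x — impossible.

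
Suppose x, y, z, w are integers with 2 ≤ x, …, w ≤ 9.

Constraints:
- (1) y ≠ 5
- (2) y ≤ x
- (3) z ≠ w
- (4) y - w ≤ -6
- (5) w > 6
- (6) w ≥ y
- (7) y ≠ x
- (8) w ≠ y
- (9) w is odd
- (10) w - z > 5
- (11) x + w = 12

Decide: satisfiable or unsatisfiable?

Satisfiable

The assignment x = 3, y = 2, z = 2, w = 9 works:
  constraint 4 holds since y - w = -7.
  constraint 10 holds since w - z = 7.
The rest check out directly.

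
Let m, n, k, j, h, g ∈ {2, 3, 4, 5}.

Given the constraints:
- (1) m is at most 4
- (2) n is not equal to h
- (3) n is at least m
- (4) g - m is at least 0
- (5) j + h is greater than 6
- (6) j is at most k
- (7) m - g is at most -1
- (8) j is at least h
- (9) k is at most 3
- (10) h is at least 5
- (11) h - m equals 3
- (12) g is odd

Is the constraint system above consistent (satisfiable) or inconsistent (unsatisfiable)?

From constraints 8 and 10: j ≥ h and h ≥ 5, so j ≥ 5. From constraints 6 and 9: j ≤ k and k ≤ 3, so j ≤ 3. But 3 < 5, so no value of j works.

Unsatisfiable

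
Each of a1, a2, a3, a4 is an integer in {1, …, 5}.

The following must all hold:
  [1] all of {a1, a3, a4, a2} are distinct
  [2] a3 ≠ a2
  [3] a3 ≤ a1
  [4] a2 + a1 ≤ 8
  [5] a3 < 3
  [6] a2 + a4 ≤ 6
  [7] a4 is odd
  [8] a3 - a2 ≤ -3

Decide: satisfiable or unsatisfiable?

Satisfiable

Setting (a1, a2, a3, a4) = (3, 5, 2, 1) satisfies everything: constraint 4: a2 + a1 = 8; constraint 6: a2 + a4 = 6; constraint 8: a3 - a2 = -3, and the others follow.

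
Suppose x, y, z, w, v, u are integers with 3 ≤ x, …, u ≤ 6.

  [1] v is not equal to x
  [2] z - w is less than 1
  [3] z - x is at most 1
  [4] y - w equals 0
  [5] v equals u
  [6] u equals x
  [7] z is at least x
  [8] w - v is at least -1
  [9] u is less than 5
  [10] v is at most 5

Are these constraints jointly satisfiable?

Unsatisfiable

From constraints 5 and 6, v = u = x, so v = x. But constraint 1 says v ≠ x. Contradiction.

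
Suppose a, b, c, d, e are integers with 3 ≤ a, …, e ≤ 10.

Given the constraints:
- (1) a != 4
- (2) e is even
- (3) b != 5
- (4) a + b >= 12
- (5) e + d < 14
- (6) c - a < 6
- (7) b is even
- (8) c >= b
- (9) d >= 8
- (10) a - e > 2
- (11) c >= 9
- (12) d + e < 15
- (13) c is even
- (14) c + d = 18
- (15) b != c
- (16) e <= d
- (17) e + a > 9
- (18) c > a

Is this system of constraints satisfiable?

Satisfiable

Try a = 7, b = 8, c = 10, d = 8, e = 4.
Check constraint 4: a + b = 15; constraint 5: e + d = 12; constraint 6: c - a = 3. The remaining constraints are straightforward to verify.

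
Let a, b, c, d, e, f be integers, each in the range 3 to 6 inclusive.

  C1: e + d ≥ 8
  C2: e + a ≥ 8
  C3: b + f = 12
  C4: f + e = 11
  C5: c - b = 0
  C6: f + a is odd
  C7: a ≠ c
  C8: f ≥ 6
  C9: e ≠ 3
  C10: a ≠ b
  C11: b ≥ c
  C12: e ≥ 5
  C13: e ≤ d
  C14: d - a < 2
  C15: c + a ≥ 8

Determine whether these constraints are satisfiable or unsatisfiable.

Satisfiable

One satisfying assignment is a = 5, b = 6, c = 6, d = 6, e = 5, f = 6.
For the less obvious constraints — constraint 1: e + d = 11; constraint 2: e + a = 10 — and the others hold by inspection.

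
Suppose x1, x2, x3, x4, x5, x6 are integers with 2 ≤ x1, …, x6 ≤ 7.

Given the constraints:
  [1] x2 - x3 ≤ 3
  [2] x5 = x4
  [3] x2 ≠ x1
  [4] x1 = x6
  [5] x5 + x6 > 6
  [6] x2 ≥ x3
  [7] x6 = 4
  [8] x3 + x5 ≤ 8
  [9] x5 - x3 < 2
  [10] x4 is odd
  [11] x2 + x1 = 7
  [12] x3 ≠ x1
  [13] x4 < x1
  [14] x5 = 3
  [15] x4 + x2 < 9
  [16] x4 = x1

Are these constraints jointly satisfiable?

Unsatisfiable

Constraint 14 fixes x5 = 3 and constraint 7 fixes x6 = 4. Constraints 2, 4, and 16 give x5 = x4 = x1 = x6, so x5 = x6. But 3 ≠ 4 — contradiction.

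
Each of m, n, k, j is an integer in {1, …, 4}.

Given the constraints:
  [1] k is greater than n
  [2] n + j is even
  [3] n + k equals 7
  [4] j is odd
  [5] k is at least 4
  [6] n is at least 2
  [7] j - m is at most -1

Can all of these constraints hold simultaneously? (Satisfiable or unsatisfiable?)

The assignment m = 2, n = 3, k = 4, j = 1 works:
  constraint 3 holds since n + k = 7.
  constraint 7 holds since j - m = -1.
The rest check out directly.

Satisfiable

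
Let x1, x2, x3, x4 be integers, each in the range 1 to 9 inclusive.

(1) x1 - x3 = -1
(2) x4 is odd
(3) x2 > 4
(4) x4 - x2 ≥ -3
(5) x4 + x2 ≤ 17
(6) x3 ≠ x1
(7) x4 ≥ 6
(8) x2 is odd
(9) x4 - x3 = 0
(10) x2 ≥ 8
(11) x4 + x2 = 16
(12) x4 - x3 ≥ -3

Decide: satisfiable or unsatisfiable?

The assignment x1 = 6, x2 = 9, x3 = 7, x4 = 7 works:
  constraint 1 holds since x1 - x3 = -1.
  constraint 4 holds since x4 - x2 = -2.
The rest check out directly.

Satisfiable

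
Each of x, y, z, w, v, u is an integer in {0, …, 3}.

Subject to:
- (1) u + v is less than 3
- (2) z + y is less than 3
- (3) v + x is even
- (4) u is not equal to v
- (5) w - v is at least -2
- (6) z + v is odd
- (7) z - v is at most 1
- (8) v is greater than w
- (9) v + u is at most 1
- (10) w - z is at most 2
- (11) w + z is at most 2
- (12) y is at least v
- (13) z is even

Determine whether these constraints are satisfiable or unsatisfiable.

Setting (x, y, z, w, v, u) = (1, 1, 0, 0, 1, 0) satisfies everything: constraint 1: u + v = 1; constraint 2: z + y = 1; constraint 5: w - v = -1, and the others follow.

Satisfiable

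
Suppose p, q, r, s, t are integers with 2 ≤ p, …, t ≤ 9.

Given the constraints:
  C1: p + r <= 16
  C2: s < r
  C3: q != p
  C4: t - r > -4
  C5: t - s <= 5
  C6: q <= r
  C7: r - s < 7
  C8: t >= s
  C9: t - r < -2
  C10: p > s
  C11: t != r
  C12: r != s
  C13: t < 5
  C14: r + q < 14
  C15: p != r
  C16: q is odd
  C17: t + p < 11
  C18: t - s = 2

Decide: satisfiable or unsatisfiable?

Satisfiable

Setting (p, q, r, s, t) = (6, 5, 7, 2, 4) satisfies everything: constraint 1: p + r = 13; constraint 4: t - r = -3, and the others follow.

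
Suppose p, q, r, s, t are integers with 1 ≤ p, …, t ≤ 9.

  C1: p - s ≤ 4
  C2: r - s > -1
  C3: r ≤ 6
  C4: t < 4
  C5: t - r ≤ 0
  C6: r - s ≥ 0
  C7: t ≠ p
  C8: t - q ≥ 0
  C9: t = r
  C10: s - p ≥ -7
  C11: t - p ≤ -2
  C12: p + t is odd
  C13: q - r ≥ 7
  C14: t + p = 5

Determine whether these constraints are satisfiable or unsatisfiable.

Unsatisfiable

Constraints 6, 8, 10, 11, and 13 give s − p ≥ -7, p − t ≥ 2, t − q ≥ 0, q − r ≥ 7, r − s ≥ 0.
Adding all 5 inequalities: the left sides telescope to 0, and the right sides sum to (-7) + 2 + 0 + 7 + 0 = 2. So 0 ≥ 2, which is false.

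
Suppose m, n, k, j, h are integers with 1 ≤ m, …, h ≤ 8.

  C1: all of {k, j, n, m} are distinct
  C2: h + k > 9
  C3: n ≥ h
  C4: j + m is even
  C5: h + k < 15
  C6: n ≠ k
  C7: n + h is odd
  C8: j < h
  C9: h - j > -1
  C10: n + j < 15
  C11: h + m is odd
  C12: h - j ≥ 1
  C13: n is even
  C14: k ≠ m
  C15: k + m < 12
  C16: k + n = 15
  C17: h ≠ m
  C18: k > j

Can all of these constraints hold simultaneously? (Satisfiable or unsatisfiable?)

Satisfiable

One satisfying assignment is m = 2, n = 8, k = 7, j = 4, h = 5.
For the less obvious constraints — constraint 2: h + k = 12; constraint 5: h + k = 12 — and the others hold by inspection.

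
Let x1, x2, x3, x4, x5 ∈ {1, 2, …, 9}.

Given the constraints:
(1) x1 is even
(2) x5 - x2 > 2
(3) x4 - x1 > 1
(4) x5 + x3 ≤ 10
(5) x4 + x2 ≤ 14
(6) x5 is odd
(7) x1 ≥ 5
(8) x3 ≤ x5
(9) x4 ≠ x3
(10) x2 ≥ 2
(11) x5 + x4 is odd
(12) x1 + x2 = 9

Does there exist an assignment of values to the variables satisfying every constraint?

Satisfiable

The assignment x1 = 6, x2 = 3, x3 = 3, x4 = 8, x5 = 7 works:
  constraint 2 holds since x5 - x2 = 4.
  constraint 3 holds since x4 - x1 = 2.
The rest check out directly.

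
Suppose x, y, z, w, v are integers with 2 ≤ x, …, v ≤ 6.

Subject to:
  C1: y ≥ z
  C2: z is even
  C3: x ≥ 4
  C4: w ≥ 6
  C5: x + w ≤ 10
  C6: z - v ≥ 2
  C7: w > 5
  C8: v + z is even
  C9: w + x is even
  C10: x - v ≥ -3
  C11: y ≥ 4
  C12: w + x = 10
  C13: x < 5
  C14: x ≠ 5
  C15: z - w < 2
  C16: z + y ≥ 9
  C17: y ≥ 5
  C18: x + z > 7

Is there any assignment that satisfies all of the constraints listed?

Setting (x, y, z, w, v) = (4, 6, 6, 6, 4) satisfies everything: constraint 5: x + w = 10; constraint 6: z - v = 2; constraint 10: x - v = 0, and the others follow.

Satisfiable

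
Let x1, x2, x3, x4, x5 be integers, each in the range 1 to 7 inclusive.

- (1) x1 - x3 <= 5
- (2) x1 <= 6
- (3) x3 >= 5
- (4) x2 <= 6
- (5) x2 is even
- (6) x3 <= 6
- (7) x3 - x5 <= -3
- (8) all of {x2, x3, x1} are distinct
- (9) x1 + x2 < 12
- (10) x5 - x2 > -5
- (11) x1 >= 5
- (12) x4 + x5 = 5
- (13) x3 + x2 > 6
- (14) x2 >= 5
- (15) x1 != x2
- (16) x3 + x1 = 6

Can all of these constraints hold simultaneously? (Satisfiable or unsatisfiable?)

Constraints 2, 3, 4, 6, 11, and 14 confine each of x2, x3, x1 to the 2 values {5, 6}.
Constraint 8 requires all 3 of them to be distinct, but only 2 values are available — impossible by the pigeonhole principle.

Unsatisfiable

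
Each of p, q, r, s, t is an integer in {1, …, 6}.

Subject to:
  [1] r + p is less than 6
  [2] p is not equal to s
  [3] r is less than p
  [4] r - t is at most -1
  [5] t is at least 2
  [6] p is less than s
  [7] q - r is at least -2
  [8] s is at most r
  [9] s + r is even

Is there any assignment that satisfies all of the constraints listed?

Unsatisfiable

Constraints 3, 6, and 8 give s ≤ r, r < p, p < s. Chaining: s ≤ r < p < s, which forces s < s — impossible.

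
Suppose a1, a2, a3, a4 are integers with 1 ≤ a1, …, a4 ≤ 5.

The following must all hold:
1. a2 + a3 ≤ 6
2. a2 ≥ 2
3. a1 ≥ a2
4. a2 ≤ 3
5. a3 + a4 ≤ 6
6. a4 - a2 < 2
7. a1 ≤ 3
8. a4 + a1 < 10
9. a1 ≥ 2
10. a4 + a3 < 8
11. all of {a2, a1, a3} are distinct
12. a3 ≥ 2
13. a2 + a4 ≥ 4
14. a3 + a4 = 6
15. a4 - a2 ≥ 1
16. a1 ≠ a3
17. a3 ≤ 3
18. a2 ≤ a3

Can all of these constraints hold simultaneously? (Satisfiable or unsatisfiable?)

Unsatisfiable

Constraints 2, 4, 7, 9, 12, and 17 confine each of a2, a1, a3 to the 2 values {2, 3}.
Constraint 11 requires all 3 of them to be distinct, but only 2 values are available — impossible by the pigeonhole principle.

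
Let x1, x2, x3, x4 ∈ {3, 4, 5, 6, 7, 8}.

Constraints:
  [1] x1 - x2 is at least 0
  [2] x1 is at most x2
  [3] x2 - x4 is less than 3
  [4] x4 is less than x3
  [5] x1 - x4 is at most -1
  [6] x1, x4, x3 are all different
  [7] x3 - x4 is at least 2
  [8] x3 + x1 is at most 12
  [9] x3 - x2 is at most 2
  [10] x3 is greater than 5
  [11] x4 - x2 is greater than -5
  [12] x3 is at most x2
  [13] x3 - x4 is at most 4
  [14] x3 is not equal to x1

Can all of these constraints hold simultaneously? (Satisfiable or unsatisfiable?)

Unsatisfiable

Constraints 1, 5, 7, and 9 give x3 − x4 ≥ 2, x4 − x1 ≥ 1, x1 − x2 ≥ 0, x2 − x3 ≥ -2.
Adding all 4 inequalities: the left sides telescope to 0, and the right sides sum to 2 + 1 + 0 + (-2) = 1. So 0 ≥ 1, which is false.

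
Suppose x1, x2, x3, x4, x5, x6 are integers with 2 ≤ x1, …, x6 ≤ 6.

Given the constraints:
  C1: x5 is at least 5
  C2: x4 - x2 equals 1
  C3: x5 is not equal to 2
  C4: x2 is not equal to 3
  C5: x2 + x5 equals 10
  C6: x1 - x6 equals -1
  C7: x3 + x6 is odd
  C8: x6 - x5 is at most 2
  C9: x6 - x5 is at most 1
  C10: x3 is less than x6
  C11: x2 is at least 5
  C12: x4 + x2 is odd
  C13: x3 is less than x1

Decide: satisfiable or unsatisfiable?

Satisfiable

Take x1 = 4, x2 = 5, x3 = 2, x4 = 6, x5 = 5, x6 = 5. Then constraint 2: x4 - x2 = 1; constraint 5: x2 + x5 = 10, and every other listed constraint is also met.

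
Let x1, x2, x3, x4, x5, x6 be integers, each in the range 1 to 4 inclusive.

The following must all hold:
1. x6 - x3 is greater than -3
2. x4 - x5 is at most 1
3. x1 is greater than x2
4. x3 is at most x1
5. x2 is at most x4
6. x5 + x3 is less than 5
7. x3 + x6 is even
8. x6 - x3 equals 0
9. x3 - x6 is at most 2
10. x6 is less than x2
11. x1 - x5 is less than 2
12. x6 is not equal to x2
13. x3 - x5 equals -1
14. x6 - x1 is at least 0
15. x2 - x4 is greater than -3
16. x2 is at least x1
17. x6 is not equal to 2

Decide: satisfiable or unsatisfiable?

Unsatisfiable

Constraints 3, 10, and 14 give x1 ≤ x6, x6 < x2, x2 < x1. Chaining: x1 ≤ x6 < x2 < x1, which forces x1 < x1 — impossible.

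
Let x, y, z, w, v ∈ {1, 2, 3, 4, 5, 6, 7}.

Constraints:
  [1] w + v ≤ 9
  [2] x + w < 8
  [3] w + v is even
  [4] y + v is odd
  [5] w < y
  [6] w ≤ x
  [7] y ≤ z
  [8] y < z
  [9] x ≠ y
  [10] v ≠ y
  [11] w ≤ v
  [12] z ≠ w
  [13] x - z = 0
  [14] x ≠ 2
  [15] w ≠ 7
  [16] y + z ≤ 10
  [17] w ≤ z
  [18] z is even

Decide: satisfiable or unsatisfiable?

Satisfiable

One satisfying assignment is x = 4, y = 3, z = 4, w = 2, v = 6.
For the less obvious constraints — constraint 1: w + v = 8; constraint 2: x + w = 6 — and the others hold by inspection.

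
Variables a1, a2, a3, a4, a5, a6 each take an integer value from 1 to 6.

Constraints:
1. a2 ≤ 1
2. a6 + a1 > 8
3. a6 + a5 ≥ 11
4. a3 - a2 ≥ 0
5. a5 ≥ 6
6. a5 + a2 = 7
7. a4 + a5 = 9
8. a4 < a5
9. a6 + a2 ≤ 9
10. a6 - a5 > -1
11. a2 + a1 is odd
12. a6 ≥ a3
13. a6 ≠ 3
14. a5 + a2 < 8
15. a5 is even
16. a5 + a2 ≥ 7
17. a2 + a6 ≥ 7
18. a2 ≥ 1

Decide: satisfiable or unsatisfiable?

One satisfying assignment is a1 = 4, a2 = 1, a3 = 4, a4 = 3, a5 = 6, a6 = 6.
For the less obvious constraints — constraint 2: a6 + a1 = 10; constraint 3: a6 + a5 = 12; constraint 4: a3 - a2 = 3 — and the others hold by inspection.

Satisfiable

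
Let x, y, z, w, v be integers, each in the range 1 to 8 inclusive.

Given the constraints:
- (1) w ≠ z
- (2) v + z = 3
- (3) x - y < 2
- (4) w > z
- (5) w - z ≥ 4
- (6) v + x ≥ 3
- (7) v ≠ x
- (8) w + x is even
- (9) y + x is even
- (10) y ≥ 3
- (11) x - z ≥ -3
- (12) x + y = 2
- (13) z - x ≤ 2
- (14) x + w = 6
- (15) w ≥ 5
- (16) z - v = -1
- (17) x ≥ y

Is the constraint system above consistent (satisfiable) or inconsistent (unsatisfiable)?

Unsatisfiable

From constraints 10 and 17: x ≥ y ≥ 3. From constraint 15: w ≥ 5. Hence x + w ≥ 8. But constraint 14 requires x + w = 6, and 6 < 8. Contradiction.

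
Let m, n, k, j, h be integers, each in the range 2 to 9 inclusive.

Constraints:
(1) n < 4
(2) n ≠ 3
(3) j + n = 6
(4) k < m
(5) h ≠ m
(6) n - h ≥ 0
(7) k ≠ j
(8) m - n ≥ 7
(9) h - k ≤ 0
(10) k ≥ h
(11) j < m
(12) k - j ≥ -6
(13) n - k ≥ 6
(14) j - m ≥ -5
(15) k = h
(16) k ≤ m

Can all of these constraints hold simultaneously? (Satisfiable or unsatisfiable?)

Constraints 8, 12, 13, and 14 give n − k ≥ 6, k − j ≥ -6, j − m ≥ -5, m − n ≥ 7.
Adding all 4 inequalities: the left sides telescope to 0, and the right sides sum to 6 + (-6) + (-5) + 7 = 2. So 0 ≥ 2, which is false.

Unsatisfiable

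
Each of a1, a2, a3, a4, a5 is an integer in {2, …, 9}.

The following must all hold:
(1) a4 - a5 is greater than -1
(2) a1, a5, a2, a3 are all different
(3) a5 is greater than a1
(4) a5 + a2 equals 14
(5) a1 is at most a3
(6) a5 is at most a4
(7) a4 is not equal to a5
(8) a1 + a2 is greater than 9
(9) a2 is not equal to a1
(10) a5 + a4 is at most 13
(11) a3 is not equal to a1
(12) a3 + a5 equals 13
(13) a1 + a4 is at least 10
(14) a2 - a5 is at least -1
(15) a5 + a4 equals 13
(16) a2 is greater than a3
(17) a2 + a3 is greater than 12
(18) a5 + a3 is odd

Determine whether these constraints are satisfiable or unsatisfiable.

Satisfiable

One satisfying assignment is a1 = 3, a2 = 8, a3 = 7, a4 = 7, a5 = 6.
For the less obvious constraints — constraint 1: a4 - a5 = 1; constraint 4: a5 + a2 = 14; constraint 8: a1 + a2 = 11 — and the others hold by inspection.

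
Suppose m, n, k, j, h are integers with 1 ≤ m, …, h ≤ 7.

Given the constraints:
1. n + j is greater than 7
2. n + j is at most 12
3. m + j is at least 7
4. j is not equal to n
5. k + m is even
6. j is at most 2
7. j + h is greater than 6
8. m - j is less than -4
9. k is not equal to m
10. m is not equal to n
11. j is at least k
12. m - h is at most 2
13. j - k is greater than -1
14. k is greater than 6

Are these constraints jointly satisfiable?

Unsatisfiable

From constraint 14: k ≥ 7. From constraints 6 and 11: k ≤ j and j ≤ 2, so k ≤ 2. But 2 < 7, so no value of k works.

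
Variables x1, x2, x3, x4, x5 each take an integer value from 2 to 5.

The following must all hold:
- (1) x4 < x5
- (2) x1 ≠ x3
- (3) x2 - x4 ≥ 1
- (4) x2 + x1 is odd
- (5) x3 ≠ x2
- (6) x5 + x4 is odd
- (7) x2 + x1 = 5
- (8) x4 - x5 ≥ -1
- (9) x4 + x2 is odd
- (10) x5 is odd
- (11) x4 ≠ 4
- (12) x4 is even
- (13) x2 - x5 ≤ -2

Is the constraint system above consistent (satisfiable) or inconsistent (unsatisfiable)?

Unsatisfiable

Constraints 3, 8, and 13 give x5 − x2 ≥ 2, x2 − x4 ≥ 1, x4 − x5 ≥ -1.
Adding all 3 inequalities: the left sides telescope to 0, and the right sides sum to 2 + 1 + (-1) = 2. So 0 ≥ 2, which is false.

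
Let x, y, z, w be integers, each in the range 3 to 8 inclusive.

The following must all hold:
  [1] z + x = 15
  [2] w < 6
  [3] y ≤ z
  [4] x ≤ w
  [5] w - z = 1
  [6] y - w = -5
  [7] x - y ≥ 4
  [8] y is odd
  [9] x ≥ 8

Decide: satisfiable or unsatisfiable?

From constraints 4 and 9: w ≥ x and x ≥ 8, so w ≥ 8. From constraint 2: w ≤ 5. But 5 < 8, so no value of w works.

Unsatisfiable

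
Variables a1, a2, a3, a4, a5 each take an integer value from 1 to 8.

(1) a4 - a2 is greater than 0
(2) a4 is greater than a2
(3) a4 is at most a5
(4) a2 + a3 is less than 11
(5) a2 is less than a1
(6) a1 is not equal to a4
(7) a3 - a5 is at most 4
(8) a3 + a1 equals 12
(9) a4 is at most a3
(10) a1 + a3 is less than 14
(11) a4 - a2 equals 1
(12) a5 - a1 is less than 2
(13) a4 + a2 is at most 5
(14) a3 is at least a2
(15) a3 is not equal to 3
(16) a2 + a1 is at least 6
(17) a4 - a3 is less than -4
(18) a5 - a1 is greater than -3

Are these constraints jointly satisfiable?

One satisfying assignment is a1 = 5, a2 = 1, a3 = 7, a4 = 2, a5 = 5.
For the less obvious constraints — constraint 1: a4 - a2 = 1; constraint 4: a2 + a3 = 8; constraint 7: a3 - a5 = 2 — and the others hold by inspection.

Satisfiable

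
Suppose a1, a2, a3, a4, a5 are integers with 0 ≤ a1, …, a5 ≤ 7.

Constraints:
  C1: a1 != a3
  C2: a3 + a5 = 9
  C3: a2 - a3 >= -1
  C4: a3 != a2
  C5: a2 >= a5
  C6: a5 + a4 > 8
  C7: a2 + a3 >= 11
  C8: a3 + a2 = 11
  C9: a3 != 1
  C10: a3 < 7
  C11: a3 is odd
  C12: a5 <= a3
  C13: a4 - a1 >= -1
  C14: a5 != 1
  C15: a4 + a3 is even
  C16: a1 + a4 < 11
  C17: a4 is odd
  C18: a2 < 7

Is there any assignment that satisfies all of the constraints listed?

Satisfiable

Setting (a1, a2, a3, a4, a5) = (3, 6, 5, 5, 4) satisfies everything: constraint 2: a3 + a5 = 9; constraint 3: a2 - a3 = 1, and the others follow.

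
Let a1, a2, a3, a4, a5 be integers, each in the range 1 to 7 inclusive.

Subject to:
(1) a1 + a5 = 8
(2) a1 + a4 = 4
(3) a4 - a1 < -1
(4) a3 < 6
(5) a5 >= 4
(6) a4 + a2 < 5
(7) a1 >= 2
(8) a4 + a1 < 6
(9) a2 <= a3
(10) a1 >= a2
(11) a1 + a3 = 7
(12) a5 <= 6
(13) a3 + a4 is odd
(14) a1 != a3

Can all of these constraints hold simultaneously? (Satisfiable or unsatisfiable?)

Try a1 = 3, a2 = 1, a3 = 4, a4 = 1, a5 = 5.
Check constraint 1: a1 + a5 = 8; constraint 2: a1 + a4 = 4. The remaining constraints are straightforward to verify.

Satisfiable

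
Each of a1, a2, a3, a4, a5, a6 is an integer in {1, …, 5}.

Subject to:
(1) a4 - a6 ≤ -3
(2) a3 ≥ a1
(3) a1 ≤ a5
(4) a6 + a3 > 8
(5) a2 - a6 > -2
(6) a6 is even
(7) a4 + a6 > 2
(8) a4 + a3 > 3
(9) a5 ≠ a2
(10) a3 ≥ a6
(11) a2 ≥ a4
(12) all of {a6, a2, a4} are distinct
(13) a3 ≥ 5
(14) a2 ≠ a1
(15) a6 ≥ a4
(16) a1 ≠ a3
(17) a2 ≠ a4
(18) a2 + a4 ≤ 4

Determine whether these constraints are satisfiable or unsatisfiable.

Satisfiable

The assignment a1 = 1, a2 = 3, a3 = 5, a4 = 1, a5 = 5, a6 = 4 works:
  constraint 1 holds since a4 - a6 = -3.
  constraint 4 holds since a6 + a3 = 9.
  constraint 5 holds since a2 - a6 = -1.
The rest check out directly.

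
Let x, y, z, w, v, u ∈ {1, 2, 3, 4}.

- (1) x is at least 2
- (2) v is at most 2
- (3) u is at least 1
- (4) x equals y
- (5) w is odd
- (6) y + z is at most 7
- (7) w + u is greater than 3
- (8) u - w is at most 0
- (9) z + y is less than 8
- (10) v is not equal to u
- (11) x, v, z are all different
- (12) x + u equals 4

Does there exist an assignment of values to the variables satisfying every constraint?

Satisfiable

Try x = 2, y = 2, z = 4, w = 3, v = 1, u = 2.
Check constraint 6: y + z = 6; constraint 7: w + u = 5; constraint 8: u - w = -1. The remaining constraints are straightforward to verify.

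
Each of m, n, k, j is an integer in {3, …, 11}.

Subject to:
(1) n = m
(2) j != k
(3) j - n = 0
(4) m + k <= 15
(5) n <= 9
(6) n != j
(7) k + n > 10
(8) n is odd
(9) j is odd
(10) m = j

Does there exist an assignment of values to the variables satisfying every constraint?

Unsatisfiable

From constraints 1 and 10, n = m = j, so n = j. But constraint 6 says n ≠ j. Contradiction.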